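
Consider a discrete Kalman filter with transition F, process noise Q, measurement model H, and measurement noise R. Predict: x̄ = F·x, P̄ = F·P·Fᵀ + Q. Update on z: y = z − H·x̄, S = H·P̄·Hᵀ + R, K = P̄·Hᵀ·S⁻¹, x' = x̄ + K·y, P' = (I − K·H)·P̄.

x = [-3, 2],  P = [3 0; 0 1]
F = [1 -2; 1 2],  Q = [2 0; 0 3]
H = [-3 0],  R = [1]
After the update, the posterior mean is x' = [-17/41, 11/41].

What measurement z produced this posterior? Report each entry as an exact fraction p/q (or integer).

x̄ = F·x = [-7, 1]
P̄ = F·P·Fᵀ + Q = [9 -1; -1 10]
S = H·P̄·Hᵀ + R = [82]
K = P̄·Hᵀ·S⁻¹ = [-27/82; 3/82]
x' − x̄ = [270/41, -30/41] = K·y
y = (KᵀK)⁻¹·Kᵀ·(x' − x̄) = [-20]
z = y + H·x̄ = [-20] + [21] = [1]

z = [1]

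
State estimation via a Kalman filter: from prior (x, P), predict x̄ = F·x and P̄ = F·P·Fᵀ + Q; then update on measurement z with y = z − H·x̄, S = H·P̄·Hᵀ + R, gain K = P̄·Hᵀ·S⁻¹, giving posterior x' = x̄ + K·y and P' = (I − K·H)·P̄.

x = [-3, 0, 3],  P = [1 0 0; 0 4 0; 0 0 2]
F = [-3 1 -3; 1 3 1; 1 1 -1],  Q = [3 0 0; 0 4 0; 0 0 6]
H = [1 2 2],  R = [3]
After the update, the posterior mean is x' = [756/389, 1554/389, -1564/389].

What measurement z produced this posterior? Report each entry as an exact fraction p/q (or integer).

x̄ = F·x = [0, 0, -6]
P̄ = F·P·Fᵀ + Q = [34 3 7; 3 43 11; 7 11 13]
S = H·P̄·Hᵀ + R = [389]
K = P̄·Hᵀ·S⁻¹ = [54/389; 111/389; 55/389]
x' − x̄ = [756/389, 1554/389, 770/389] = K·y
y = (KᵀK)⁻¹·Kᵀ·(x' − x̄) = [14]
z = y + H·x̄ = [14] + [-12] = [2]

z = [2]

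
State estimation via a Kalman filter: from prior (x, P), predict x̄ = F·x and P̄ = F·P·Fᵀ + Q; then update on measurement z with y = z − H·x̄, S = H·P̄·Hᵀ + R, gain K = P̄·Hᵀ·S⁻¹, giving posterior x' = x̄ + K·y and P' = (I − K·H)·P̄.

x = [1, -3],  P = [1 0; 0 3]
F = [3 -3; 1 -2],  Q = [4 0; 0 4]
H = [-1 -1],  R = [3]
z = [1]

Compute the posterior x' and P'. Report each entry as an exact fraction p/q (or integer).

x̄ = F·x = [12, 7]
P̄ = F·P·Fᵀ + Q = [40 21; 21 17]
y = z − H·x̄ = [20]
S = H·P̄·Hᵀ + R = [102]
K = P̄·Hᵀ·S⁻¹ = [-61/102; -19/51]
x' = x̄ + K·y = [2/51, -23/51]
P' = (I − K·H)·P̄ = [359/102 -88/51; -88/51 145/51]

x' = [2/51, -23/51]
P' = [359/102 -88/51; -88/51 145/51]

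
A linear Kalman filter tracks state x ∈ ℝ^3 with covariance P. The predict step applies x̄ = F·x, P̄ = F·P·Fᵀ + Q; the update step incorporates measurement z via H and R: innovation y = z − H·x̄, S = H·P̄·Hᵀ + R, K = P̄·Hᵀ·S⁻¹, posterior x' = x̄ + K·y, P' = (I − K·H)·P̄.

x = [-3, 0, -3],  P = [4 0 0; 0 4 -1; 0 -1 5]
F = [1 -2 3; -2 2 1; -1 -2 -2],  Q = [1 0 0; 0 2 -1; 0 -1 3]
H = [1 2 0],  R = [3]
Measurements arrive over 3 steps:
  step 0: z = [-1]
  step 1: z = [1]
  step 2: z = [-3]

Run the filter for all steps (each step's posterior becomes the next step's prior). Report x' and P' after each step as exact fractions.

step 0: x' = [-136/13, 792/169, 1311/169], P' = [62 -397/13 -40/13; -397/13 2666/169 197/169; -40/13 197/169 4151/169]
step 1: x' = [2548869/292241, -1108403/292241, -681382/292241], P' = [125382470/292241 -62720725/292241 -44166946/292241; -62720725/292241 31593908/292241 22015973/292241; -44166946/292241 22015973/292241 17596345/292241]
step 2: x' = [11636825111/4216209919, -12161317834/4216209919, -7608690141/4216209919], P' = [453758840648/4216209919 -227856591625/4216209919 -139658001544/4216209919; -227856591625/4216209919 117578381360/4216209919 69033926339/4216209919; -139658001544/4216209919 69033926339/4216209919 71573344371/4216209919]

step 0: x̄ = F·x = [-12, 3, 9]
step 0: P̄ = F·P·Fᵀ + Q = [78 -13 -16; -13 35 -13; -16 -13 35]
step 0: y = z − H·x̄ = [5]
step 0: S = H·P̄·Hᵀ + R = [169]
step 0: K = P̄·Hᵀ·S⁻¹ = [4/13; 57/169; -42/169]
step 0: x' = x̄ + K·y = [-136/13, 792/169, 1311/169]
step 0: P' = (I − K·H)·P̄ = [62 -397/13 -40/13; -397/13 2666/169 197/169; -40/13 197/169 4151/169]
step 1: x̄ = F·x = [581/169, 6431/169, -2438/169]
step 1: P̄ = F·P·Fᵀ + Q = [73830/169 -46745/169 -22514/169; -46745/169 101221/169 -11243/169; -22514/169 -11243/169 17105/169]
step 1: y = z − H·x̄ = [-13274/169]
step 1: S = H·P̄·Hᵀ + R = [292241/169]
step 1: K = P̄·Hᵀ·S⁻¹ = [-19660/292241; 155697/292241; -45000/292241]
step 1: x' = x̄ + K·y = [2548869/292241, -1108403/292241, -681382/292241]
step 1: P' = (I − K·H)·P̄ = [125382470/292241 -62720725/292241 -44166946/292241; -62720725/292241 31593908/292241 22015973/292241; -44166946/292241 22015973/292241 17596345/292241]
step 2: x̄ = F·x = [2721529/292241, -7995926/292241, 1030701/292241]
step 2: P̄ = F·P·Fᵀ + Q = [132106996/292241 -391777265/292241 72217876/292241; -391777265/292241 1412583815/292241 -301133749/292241; 72217876/292241 -301133749/292241 71597305/292241]
step 2: y = z − H·x̄ = [12393600/292241]
step 2: S = H·P̄·Hᵀ + R = [4216209919/292241]
step 2: K = P̄·Hᵀ·S⁻¹ = [-651447534/4216209919; 2433390365/4216209919; -530049622/4216209919]
step 2: x' = x̄ + K·y = [11636825111/4216209919, -12161317834/4216209919, -7608690141/4216209919]
step 2: P' = (I − K·H)·P̄ = [453758840648/4216209919 -227856591625/4216209919 -139658001544/4216209919; -227856591625/4216209919 117578381360/4216209919 69033926339/4216209919; -139658001544/4216209919 69033926339/4216209919 71573344371/4216209919]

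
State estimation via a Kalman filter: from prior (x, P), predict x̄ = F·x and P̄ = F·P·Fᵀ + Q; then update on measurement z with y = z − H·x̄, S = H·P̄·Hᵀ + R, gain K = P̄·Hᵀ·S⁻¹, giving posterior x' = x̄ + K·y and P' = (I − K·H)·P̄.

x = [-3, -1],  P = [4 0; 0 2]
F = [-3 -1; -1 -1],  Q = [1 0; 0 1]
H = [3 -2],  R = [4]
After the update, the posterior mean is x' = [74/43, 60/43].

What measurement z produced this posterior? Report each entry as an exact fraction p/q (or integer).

z = [2]

x̄ = F·x = [10, 4]
P̄ = F·P·Fᵀ + Q = [39 14; 14 7]
S = H·P̄·Hᵀ + R = [215]
K = P̄·Hᵀ·S⁻¹ = [89/215; 28/215]
x' − x̄ = [-356/43, -112/43] = K·y
y = (KᵀK)⁻¹·Kᵀ·(x' − x̄) = [-20]
z = y + H·x̄ = [-20] + [22] = [2]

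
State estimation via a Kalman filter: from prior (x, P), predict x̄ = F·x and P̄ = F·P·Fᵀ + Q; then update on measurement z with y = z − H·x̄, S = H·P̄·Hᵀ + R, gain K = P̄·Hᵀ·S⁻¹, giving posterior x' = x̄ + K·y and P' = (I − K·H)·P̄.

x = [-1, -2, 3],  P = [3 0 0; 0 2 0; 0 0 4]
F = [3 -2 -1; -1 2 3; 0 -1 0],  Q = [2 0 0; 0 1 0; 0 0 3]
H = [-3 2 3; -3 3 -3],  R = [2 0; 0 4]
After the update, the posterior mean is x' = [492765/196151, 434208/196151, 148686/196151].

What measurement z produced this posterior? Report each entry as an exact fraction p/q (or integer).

x̄ = F·x = [-2, 6, 2]
P̄ = F·P·Fᵀ + Q = [41 -29 4; -29 48 -4; 4 -4 5]
S = H·P̄·Hᵀ + R = [836 1035; 1035 1516]
K = P̄·Hᵀ·S⁻¹ = [-26434/196151 -10677/196151; 7731/196151 26163/196151; 32785/196151 -27429/196151]
x' − x̄ = [885067/196151, -742698/196151, -243616/196151] = K·y
y = (KᵀK)⁻¹·Kᵀ·(x' − x̄) = [-25, -21]
z = y + H·x̄ = [-25, -21] + [24, 18] = [-1, -3]

z = [-1, -3]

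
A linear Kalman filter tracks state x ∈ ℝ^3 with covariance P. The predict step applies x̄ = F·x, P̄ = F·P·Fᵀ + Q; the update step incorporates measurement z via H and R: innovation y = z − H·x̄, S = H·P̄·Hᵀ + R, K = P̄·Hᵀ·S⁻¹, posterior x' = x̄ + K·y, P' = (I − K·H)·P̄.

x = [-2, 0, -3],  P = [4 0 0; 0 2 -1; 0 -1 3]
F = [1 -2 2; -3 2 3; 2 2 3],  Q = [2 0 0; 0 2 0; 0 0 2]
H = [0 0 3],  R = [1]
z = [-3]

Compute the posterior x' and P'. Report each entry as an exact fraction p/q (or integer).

x' = [-80/37, -609/185, -191/185]
P' = [898/37 18/37 2/37; 18/37 22561/370 -1/370; 2/37 -1/370 41/370]

x̄ = F·x = [-8, -3, -13]
P̄ = F·P·Fᵀ + Q = [34 0 20; 0 61 -1; 20 -1 41]
y = z − H·x̄ = [36]
S = H·P̄·Hᵀ + R = [370]
K = P̄·Hᵀ·S⁻¹ = [6/37; -3/370; 123/370]
x' = x̄ + K·y = [-80/37, -609/185, -191/185]
P' = (I − K·H)·P̄ = [898/37 18/37 2/37; 18/37 22561/370 -1/370; 2/37 -1/370 41/370]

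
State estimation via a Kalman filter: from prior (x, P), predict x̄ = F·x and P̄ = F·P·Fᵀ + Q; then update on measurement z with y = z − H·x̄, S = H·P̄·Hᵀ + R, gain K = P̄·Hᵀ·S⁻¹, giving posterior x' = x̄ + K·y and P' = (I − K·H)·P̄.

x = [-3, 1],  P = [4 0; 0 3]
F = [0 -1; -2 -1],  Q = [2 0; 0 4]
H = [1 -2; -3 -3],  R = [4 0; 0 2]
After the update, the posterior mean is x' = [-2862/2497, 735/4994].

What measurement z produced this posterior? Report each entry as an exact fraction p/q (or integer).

z = [-1, 3]

x̄ = F·x = [-1, 5]
P̄ = F·P·Fᵀ + Q = [5 3; 3 23]
S = H·P̄·Hᵀ + R = [89 132; 132 308]
K = P̄·Hᵀ·S⁻¹ = [65/227 -501/2497; -67/227 -633/4994]
x' − x̄ = [-365/2497, -24235/4994] = K·y
y = (KᵀK)⁻¹·Kᵀ·(x' − x̄) = [10, 15]
z = y + H·x̄ = [10, 15] + [-11, -12] = [-1, 3]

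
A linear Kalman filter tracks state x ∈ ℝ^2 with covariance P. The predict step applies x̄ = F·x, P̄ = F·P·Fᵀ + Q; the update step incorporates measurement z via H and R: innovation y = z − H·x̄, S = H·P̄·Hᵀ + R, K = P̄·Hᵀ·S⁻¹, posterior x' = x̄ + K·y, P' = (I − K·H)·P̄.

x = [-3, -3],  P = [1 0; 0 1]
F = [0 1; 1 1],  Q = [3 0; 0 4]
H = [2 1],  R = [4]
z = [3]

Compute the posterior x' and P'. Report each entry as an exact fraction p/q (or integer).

x̄ = F·x = [-3, -6]
P̄ = F·P·Fᵀ + Q = [4 1; 1 6]
y = z − H·x̄ = [15]
S = H·P̄·Hᵀ + R = [30]
K = P̄·Hᵀ·S⁻¹ = [3/10; 4/15]
x' = x̄ + K·y = [3/2, -2]
P' = (I − K·H)·P̄ = [13/10 -7/5; -7/5 58/15]

x' = [3/2, -2]
P' = [13/10 -7/5; -7/5 58/15]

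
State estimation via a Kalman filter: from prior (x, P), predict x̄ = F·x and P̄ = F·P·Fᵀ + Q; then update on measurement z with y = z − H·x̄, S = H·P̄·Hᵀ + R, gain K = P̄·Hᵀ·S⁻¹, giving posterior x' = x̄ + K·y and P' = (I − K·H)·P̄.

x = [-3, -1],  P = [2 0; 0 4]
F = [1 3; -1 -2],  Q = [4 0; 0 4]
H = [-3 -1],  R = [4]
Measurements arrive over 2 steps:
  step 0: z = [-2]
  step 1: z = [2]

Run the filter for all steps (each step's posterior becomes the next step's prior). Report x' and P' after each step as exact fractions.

step 0: x̄ = F·x = [-6, 5]
step 0: P̄ = F·P·Fᵀ + Q = [42 -26; -26 22]
step 0: y = z − H·x̄ = [-15]
step 0: S = H·P̄·Hᵀ + R = [248]
step 0: K = P̄·Hᵀ·S⁻¹ = [-25/62; 7/31]
step 0: x' = x̄ + K·y = [3/62, 50/31]
step 0: P' = (I − K·H)·P̄ = [52/31 -106/31; -106/31 290/31]
step 1: x̄ = F·x = [303/62, -203/62]
step 1: P̄ = F·P·Fᵀ + Q = [2150/31 -1262/31; -1262/31 912/31]
step 1: y = z − H·x̄ = [415/31]
step 1: S = H·P̄·Hᵀ + R = [12814/31]
step 1: K = P̄·Hᵀ·S⁻¹ = [-2594/6407; 1437/6407]
step 1: x' = x̄ + K·y = [-6829/12814, -3481/12814]
step 1: P' = (I − K·H)·P̄ = [10238/6407 -20338/6407; -20338/6407 55266/6407]

step 0: x' = [3/62, 50/31], P' = [52/31 -106/31; -106/31 290/31]
step 1: x' = [-6829/12814, -3481/12814], P' = [10238/6407 -20338/6407; -20338/6407 55266/6407]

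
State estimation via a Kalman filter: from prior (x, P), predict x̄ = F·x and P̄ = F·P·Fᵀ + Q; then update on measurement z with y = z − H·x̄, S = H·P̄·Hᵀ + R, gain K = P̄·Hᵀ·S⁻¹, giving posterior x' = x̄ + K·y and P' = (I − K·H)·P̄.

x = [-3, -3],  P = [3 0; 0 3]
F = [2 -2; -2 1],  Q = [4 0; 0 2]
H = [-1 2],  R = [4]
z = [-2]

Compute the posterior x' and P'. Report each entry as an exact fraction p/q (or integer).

x̄ = F·x = [0, 3]
P̄ = F·P·Fᵀ + Q = [28 -18; -18 17]
y = z − H·x̄ = [-8]
S = H·P̄·Hᵀ + R = [172]
K = P̄·Hᵀ·S⁻¹ = [-16/43; 13/43]
x' = x̄ + K·y = [128/43, 25/43]
P' = (I − K·H)·P̄ = [180/43 58/43; 58/43 55/43]

x' = [128/43, 25/43]
P' = [180/43 58/43; 58/43 55/43]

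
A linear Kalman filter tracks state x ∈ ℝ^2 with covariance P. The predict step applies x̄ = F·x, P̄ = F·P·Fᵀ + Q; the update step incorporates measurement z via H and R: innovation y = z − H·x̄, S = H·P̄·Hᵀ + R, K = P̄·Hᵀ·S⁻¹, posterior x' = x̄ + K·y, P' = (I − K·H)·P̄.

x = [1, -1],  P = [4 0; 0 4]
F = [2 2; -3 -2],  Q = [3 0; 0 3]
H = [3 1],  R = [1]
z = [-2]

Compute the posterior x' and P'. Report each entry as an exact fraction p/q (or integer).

x̄ = F·x = [0, -1]
P̄ = F·P·Fᵀ + Q = [35 -40; -40 55]
y = z − H·x̄ = [-1]
S = H·P̄·Hᵀ + R = [131]
K = P̄·Hᵀ·S⁻¹ = [65/131; -65/131]
x' = x̄ + K·y = [-65/131, -66/131]
P' = (I − K·H)·P̄ = [360/131 -1015/131; -1015/131 2980/131]

x' = [-65/131, -66/131]
P' = [360/131 -1015/131; -1015/131 2980/131]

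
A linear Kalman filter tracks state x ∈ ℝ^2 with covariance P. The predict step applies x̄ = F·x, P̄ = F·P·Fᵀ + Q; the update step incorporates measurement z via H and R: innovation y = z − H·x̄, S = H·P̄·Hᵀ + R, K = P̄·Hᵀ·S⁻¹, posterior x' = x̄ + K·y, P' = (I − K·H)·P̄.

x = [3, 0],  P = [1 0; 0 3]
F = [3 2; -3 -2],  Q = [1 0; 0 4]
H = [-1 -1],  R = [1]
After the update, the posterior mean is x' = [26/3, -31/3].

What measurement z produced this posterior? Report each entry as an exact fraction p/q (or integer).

x̄ = F·x = [9, -9]
P̄ = F·P·Fᵀ + Q = [22 -21; -21 25]
S = H·P̄·Hᵀ + R = [6]
K = P̄·Hᵀ·S⁻¹ = [-1/6; -2/3]
x' − x̄ = [-1/3, -4/3] = K·y
y = (KᵀK)⁻¹·Kᵀ·(x' − x̄) = [2]
z = y + H·x̄ = [2] + [0] = [2]

z = [2]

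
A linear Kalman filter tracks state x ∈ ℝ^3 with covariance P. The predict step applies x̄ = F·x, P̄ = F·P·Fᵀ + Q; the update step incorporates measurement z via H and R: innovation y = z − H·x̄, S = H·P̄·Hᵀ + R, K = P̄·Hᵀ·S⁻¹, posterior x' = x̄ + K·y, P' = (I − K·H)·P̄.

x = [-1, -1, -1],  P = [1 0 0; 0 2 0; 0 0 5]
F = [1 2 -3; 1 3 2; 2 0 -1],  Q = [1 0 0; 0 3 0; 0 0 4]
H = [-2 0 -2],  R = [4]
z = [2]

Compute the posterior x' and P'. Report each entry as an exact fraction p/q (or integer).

x' = [0, -6, -1]
P' = [481/103 49/103 -409/103; 49/103 3701/103 -74/103; -409/103 -74/103 439/103]

x̄ = F·x = [0, -6, -1]
P̄ = F·P·Fᵀ + Q = [55 -17 17; -17 42 -8; 17 -8 13]
y = z − H·x̄ = [0]
S = H·P̄·Hᵀ + R = [412]
K = P̄·Hᵀ·S⁻¹ = [-36/103; 25/206; -15/103]
x' = x̄ + K·y = [0, -6, -1]
P' = (I − K·H)·P̄ = [481/103 49/103 -409/103; 49/103 3701/103 -74/103; -409/103 -74/103 439/103]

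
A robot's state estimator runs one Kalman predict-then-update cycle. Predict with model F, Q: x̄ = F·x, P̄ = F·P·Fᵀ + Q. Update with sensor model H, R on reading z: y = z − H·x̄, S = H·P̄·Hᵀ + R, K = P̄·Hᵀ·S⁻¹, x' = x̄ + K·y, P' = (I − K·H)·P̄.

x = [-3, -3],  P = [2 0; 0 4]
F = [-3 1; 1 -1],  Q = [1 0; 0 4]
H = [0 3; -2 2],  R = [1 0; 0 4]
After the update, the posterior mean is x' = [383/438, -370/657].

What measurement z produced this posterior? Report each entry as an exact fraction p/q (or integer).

x̄ = F·x = [6, 0]
P̄ = F·P·Fᵀ + Q = [23 -10; -10 10]
S = H·P̄·Hᵀ + R = [91 120; 120 216]
K = P̄·Hᵀ·S⁻¹ = [20/73 -401/876; 70/219 5/657]
x' − x̄ = [-2245/438, -370/657] = K·y
y = (KᵀK)⁻¹·Kᵀ·(x' − x̄) = [-2, 10]
z = y + H·x̄ = [-2, 10] + [0, -12] = [-2, -2]

z = [-2, -2]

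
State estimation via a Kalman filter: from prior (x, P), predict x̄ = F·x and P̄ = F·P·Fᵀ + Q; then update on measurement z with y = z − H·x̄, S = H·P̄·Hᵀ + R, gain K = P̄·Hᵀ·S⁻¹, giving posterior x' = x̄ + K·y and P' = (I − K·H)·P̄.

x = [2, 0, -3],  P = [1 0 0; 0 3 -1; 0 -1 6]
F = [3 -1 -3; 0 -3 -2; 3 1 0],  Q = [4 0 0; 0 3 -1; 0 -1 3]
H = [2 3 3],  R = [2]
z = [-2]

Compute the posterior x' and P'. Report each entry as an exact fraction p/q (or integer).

x̄ = F·x = [15, 6, 6]
P̄ = F·P·Fᵀ + Q = [64 34 9; 34 42 -8; 9 -8 15]
y = z − H·x̄ = [-68]
S = H·P̄·Hᵀ + R = [1143]
K = P̄·Hᵀ·S⁻¹ = [257/1143; 170/1143; 13/381]
x' = x̄ + K·y = [-331/1143, -4702/1143, 1402/381]
P' = (I − K·H)·P̄ = [7103/1143 -4828/1143 88/381; -4828/1143 19106/1143 -5258/381; 88/381 -5258/381 1736/127]

x' = [-331/1143, -4702/1143, 1402/381]
P' = [7103/1143 -4828/1143 88/381; -4828/1143 19106/1143 -5258/381; 88/381 -5258/381 1736/127]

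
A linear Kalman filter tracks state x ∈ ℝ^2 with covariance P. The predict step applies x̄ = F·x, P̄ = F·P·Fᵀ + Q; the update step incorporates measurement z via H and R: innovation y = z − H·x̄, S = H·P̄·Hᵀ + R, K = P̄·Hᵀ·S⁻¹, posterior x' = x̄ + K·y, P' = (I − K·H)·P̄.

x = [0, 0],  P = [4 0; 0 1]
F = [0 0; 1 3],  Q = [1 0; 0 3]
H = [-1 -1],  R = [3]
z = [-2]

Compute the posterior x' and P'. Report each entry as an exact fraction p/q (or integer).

x' = [1/10, 8/5]
P' = [19/20 -4/5; -4/5 16/5]

x̄ = F·x = [0, 0]
P̄ = F·P·Fᵀ + Q = [1 0; 0 16]
y = z − H·x̄ = [-2]
S = H·P̄·Hᵀ + R = [20]
K = P̄·Hᵀ·S⁻¹ = [-1/20; -4/5]
x' = x̄ + K·y = [1/10, 8/5]
P' = (I − K·H)·P̄ = [19/20 -4/5; -4/5 16/5]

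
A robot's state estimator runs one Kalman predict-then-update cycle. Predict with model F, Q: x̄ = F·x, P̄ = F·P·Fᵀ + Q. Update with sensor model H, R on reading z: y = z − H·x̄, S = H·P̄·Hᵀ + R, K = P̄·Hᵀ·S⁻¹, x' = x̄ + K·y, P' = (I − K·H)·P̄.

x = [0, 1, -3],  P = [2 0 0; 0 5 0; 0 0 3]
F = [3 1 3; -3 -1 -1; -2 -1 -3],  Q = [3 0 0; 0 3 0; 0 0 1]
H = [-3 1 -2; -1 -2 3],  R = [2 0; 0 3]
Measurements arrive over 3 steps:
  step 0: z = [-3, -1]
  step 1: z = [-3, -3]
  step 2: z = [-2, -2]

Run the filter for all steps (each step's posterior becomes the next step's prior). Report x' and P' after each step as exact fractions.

step 0: x̄ = F·x = [-8, 2, 8]
step 0: P̄ = F·P·Fᵀ + Q = [53 -32 -44; -32 29 26; -44 26 41]
step 0: y = z − H·x̄ = [-13, -29]
step 0: S = H·P̄·Hᵀ + R = [232 185; 185 365]
step 0: K = P̄·Hᵀ·S⁻¹ = [-3042/10091 -9017/50455; 3405/10091 -1441/50455; 1293/10091 2524/10091]
step 0: x' = x̄ + K·y = [55583/50455, -78626/50455, -9277/10091]
step 0: P' = (I − K·H)·P̄ = [16428/50455 -35346/50455 -5421/10091; -35346/50455 295302/50455 36729/10091; -5421/10091 36729/10091 25203/10091]
step 1: x̄ = F·x = [-51032/50455, -41738/50455, 21323/10091]
step 1: P̄ = F·P·Fᵀ + Q = [2130558/50455 -1018443/50455 -409314/10091; -1018443/50455 713118/50455 206322/10091; -409314/10091 206322/10091 436166/10091]
step 1: y = z − H·x̄ = [-49493/50455, -605718/50455]
step 1: S = H·P̄·Hᵀ + R = [6137748/50455 8335503/50455; 8335503/50455 20588193/50455]
step 1: K = P̄·Hᵀ·S⁻¹ = [-3996273/13918901 -2596191/13918901; 9329720/41756703 1672507/41756703; 7596788/125270109 36631172/125270109]
step 1: x' = x̄ + K·y = [21009569/13918901, -63772960/41756703, -182508679/125270109]
step 1: P' = (I − K·H)·P̄ = [4289565/13918901 -7630431/13918901 -6253290/13918901; -7630431/13918901 61930287/13918901 117902650/41756703; -6253290/13918901 117902650/41756703 253676602/125270109]
step 2: x̄ = F·x = [-57195518/41756703, -193430804/125270109, 120224225/41756703]
step 2: P̄ = F·P·Fᵀ + Q = [473433171/13918901 -664430120/41756703 -445198074/13918901; -664430120/41756703 1492009243/125270109 667475198/41756703; -445198074/13918901 667475198/41756703 476928146/13918901]
step 2: y = z − H·x̄ = [149476274/125270109, -1891006405/125270109]
step 2: S = H·P̄·Hᵀ + R = [13128697360/125270109 16142563267/125270109; 16142563267/125270109 41274353092/125270109]
step 2: K = P̄·Hᵀ·S⁻¹ = [-214595264863/748505619553 -139033283015/748505619553; 165294634484/748505619553 26327142245/748505619553; 132136567372/2245516858659 648997923668/2245516858659]
step 2: x' = x̄ + K·y = [817453014039/748505619553, -1355959643369/748505619553, -3174032334943/2245516858659]
step 2: P' = (I − K·H)·P̄ = [229546373653/748505619553 -403238822915/748505619553 -331343707074/748505619553; -403238822915/748505619553 3285896391691/748505619553 2082511795734/748505619553; -331343707074/748505619553 2082511795734/748505619553 4482677808062/2245516858659]

step 0: x' = [55583/50455, -78626/50455, -9277/10091], P' = [16428/50455 -35346/50455 -5421/10091; -35346/50455 295302/50455 36729/10091; -5421/10091 36729/10091 25203/10091]
step 1: x' = [21009569/13918901, -63772960/41756703, -182508679/125270109], P' = [4289565/13918901 -7630431/13918901 -6253290/13918901; -7630431/13918901 61930287/13918901 117902650/41756703; -6253290/13918901 117902650/41756703 253676602/125270109]
step 2: x' = [817453014039/748505619553, -1355959643369/748505619553, -3174032334943/2245516858659], P' = [229546373653/748505619553 -403238822915/748505619553 -331343707074/748505619553; -403238822915/748505619553 3285896391691/748505619553 2082511795734/748505619553; -331343707074/748505619553 2082511795734/748505619553 4482677808062/2245516858659]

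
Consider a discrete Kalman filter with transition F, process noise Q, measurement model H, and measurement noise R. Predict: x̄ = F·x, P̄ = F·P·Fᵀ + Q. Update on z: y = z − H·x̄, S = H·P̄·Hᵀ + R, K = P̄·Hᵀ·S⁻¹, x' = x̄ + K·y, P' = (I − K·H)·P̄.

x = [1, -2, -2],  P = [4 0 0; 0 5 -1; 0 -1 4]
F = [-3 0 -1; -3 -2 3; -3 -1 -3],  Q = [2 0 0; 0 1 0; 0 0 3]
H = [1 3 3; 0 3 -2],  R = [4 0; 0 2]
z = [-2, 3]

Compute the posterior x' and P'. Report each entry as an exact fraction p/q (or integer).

x̄ = F·x = [-1, -5, 5]
P̄ = F·P·Fᵀ + Q = [42 22 47; 22 105 7; 47 7 74]
y = z − H·x̄ = [-1, 28]
S = H·P̄·Hᵀ + R = [2197 494; 494 1159]
K = P̄·Hᵀ·S⁻¹ = [15917/121173 -14194/177099; 14012/121173 37265/177099; 20992/121173 -32483/177099]
x' = x̄ + K·y = [-2590442/767429, 595599/767429, -237075/767429]
P' = (I − K·H)·P̄ = [16226111/2302287 -2075998/2302287 -2929475/2302287; -2075998/2302287 612566/2302287 434404/2302287; -2929475/2302287 434404/2302287 1073885/2302287]

x' = [-2590442/767429, 595599/767429, -237075/767429]
P' = [16226111/2302287 -2075998/2302287 -2929475/2302287; -2075998/2302287 612566/2302287 434404/2302287; -2929475/2302287 434404/2302287 1073885/2302287]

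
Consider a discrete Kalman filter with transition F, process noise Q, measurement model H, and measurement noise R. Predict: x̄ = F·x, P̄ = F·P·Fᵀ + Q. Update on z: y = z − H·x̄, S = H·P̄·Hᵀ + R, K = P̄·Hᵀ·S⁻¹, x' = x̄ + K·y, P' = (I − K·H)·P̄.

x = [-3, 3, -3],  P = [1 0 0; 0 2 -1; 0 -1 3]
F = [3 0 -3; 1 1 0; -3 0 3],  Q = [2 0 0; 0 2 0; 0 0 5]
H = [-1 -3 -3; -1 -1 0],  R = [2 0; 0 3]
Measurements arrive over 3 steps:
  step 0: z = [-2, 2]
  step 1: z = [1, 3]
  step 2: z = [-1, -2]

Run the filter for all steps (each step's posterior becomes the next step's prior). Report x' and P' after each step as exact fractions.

step 0: x̄ = F·x = [0, 0, 0]
step 0: P̄ = F·P·Fᵀ + Q = [38 6 -36; 6 5 -6; -36 -6 41]
step 0: y = z − H·x̄ = [-2, 2]
step 0: S = H·P̄·Hᵀ + R = [166 -49; -49 58]
step 0: K = P̄·Hᵀ·S⁻¹ = [860/7227 -4756/7227; -713/7227 -1973/7227; -216/803 399/803]
step 0: x' = x̄ + K·y = [-1248/803, -280/803, 1230/803]
step 0: P' = (I − K·H)·P̄ = [20642/7227 -6374/7227 -120/803; -6374/7227 12293/7227 -1077/803; -120/803 -1077/803 1261/803]
step 1: x̄ = F·x = [-7434/803, -1528/803, 7434/803]
step 1: P̄ = F·P·Fᵀ + Q = [35757/803 8347/803 -34151/803; 8347/803 3849/803 -8347/803; -34151/803 -8347/803 38166/803]
step 1: y = z − H·x̄ = [11087/803, -6553/803]
step 1: S = H·P̄·Hᵀ + R = [110428/803 -46802/803; -46802/803 58709/803]
step 1: K = P̄·Hᵀ·S⁻¹ = [67847/763688 -1818667/2672908; -47789/763688 -688599/2672908; -111899/381844 655211/1336454]
step 1: x' = x̄ + K·y = [-13250073/5345816, -3552285/5345816, 3236405/2672908]
step 1: P' = (I − K·H)·P̄ = [13631627/5345816 -2719625/5345816 -1070435/2672908; -2719625/5345816 6851219/5345816 -2860831/2672908; -1070435/2672908 -2860831/2672908 1869919/1336454]
step 2: x̄ = F·x = [-59168649/5345816, -8401179/2672908, 59168649/5345816]
step 2: P̄ = F·P·Fᵀ + Q = [239229019/5345816 28161801/2672908 -228537387/5345816; 28161801/2672908 6433807/1336454 -28161801/2672908; -228537387/5345816 -28161801/2672908 255266467/5345816]
step 2: y = z − H·x̄ = [7823051/668227, -12380377/763688]
step 2: S = H·P̄·Hᵀ + R = [91478545/668227 -5586676/95461; -5586676/95461 56235557/763688]
step 2: K = P̄·Hᵀ·S⁻¹ = [40663634/462082197 -2202304669/3234575379; -313219750/5082904167 -9159492730/35580329169; -497563753/1694301389 5814393029/11860109723]
step 2: x' = x̄ + K·y = [1077880063/1078191793, 3662283116/11860109723, -3764084892/11860109723]
step 2: P' = (I − K·H)·P̄ = [8220114899/3234575379 -1613200892/3234575379 -438867011/1078191793; -1613200892/3234575379 45223688002/35580329169 -12615641966/11860109723; -438867011/1078191793 -12615641966/11860109723 16546785187/11860109723]

step 0: x' = [-1248/803, -280/803, 1230/803], P' = [20642/7227 -6374/7227 -120/803; -6374/7227 12293/7227 -1077/803; -120/803 -1077/803 1261/803]
step 1: x' = [-13250073/5345816, -3552285/5345816, 3236405/2672908], P' = [13631627/5345816 -2719625/5345816 -1070435/2672908; -2719625/5345816 6851219/5345816 -2860831/2672908; -1070435/2672908 -2860831/2672908 1869919/1336454]
step 2: x' = [1077880063/1078191793, 3662283116/11860109723, -3764084892/11860109723], P' = [8220114899/3234575379 -1613200892/3234575379 -438867011/1078191793; -1613200892/3234575379 45223688002/35580329169 -12615641966/11860109723; -438867011/1078191793 -12615641966/11860109723 16546785187/11860109723]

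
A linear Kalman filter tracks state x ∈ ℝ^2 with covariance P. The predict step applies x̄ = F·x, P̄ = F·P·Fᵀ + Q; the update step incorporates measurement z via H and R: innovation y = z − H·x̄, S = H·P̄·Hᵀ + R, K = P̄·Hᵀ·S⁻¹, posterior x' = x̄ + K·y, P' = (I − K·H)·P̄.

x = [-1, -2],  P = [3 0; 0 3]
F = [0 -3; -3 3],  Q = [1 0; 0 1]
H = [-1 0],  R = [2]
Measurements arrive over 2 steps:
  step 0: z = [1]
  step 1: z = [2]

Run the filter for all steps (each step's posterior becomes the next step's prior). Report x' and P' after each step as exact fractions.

step 0: x' = [-8/15, 33/10], P' = [28/15 -9/5; -9/5 307/10]
step 1: x' = [-5744/2793, 3004/931], P' = [5546/2793 -1950/931; -1950/931 18784/931]

step 0: x̄ = F·x = [6, -3]
step 0: P̄ = F·P·Fᵀ + Q = [28 -27; -27 55]
step 0: y = z − H·x̄ = [7]
step 0: S = H·P̄·Hᵀ + R = [30]
step 0: K = P̄·Hᵀ·S⁻¹ = [-14/15; 9/10]
step 0: x' = x̄ + K·y = [-8/15, 33/10]
step 0: P' = (I − K·H)·P̄ = [28/15 -9/5; -9/5 307/10]
step 1: x̄ = F·x = [-99/10, 23/2]
step 1: P̄ = F·P·Fᵀ + Q = [2773/10 -585/2; -585/2 653/2]
step 1: y = z − H·x̄ = [-79/10]
step 1: S = H·P̄·Hᵀ + R = [2793/10]
step 1: K = P̄·Hᵀ·S⁻¹ = [-2773/2793; 975/931]
step 1: x' = x̄ + K·y = [-5744/2793, 3004/931]
step 1: P' = (I − K·H)·P̄ = [5546/2793 -1950/931; -1950/931 18784/931]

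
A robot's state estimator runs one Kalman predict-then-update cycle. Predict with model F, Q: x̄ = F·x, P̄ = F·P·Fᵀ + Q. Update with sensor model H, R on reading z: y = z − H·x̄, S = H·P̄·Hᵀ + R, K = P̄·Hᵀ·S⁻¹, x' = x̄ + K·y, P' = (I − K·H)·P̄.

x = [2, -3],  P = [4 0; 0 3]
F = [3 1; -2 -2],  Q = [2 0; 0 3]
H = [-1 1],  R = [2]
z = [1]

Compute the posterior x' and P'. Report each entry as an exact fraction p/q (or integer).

x̄ = F·x = [3, 2]
P̄ = F·P·Fᵀ + Q = [41 -30; -30 31]
y = z − H·x̄ = [2]
S = H·P̄·Hᵀ + R = [134]
K = P̄·Hᵀ·S⁻¹ = [-71/134; 61/134]
x' = x̄ + K·y = [130/67, 195/67]
P' = (I − K·H)·P̄ = [453/134 311/134; 311/134 433/134]

x' = [130/67, 195/67]
P' = [453/134 311/134; 311/134 433/134]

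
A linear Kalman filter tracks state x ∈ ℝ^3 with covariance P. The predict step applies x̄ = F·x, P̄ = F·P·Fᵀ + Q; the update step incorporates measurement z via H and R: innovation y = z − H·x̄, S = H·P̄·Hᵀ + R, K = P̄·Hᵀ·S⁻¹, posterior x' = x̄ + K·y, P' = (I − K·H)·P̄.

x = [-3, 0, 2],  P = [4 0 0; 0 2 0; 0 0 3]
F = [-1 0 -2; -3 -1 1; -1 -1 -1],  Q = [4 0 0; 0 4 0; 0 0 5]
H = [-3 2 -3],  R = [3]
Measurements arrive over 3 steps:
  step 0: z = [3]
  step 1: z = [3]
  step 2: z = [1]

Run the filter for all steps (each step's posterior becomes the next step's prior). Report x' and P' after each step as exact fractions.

step 0: x̄ = F·x = [-1, 11, 1]
step 0: P̄ = F·P·Fᵀ + Q = [20 6 10; 6 45 11; 10 11 14]
step 0: y = z − H·x̄ = [-19]
step 0: S = H·P̄·Hᵀ + R = [465]
step 0: K = P̄·Hᵀ·S⁻¹ = [-26/155; 13/155; -10/93]
step 0: x' = x̄ + K·y = [339/155, 1458/155, 283/93]
step 0: P' = (I − K·H)·P̄ = [1072/155 1944/155 50/31; 1944/155 6468/155 471/31; 50/31 471/31 802/93]
step 1: x̄ = F·x = [-3847/465, -1202/93, -6806/465]
step 1: P̄ = F·P·Fᵀ + Q = [24116/465 5068/93 33448/465; 5068/93 14116/93 9974/93; 33448/465 9974/93 56249/465]
step 1: y = z − H·x̄ = [-18544/465]
step 1: S = H·P̄·Hᵀ + R = [706544/465]
step 1: K = P̄·Hᵀ·S⁻¹ = [-30503/176636; -42235/353272; -169351/706544]
step 1: x' = x̄ + K·y = [-61221/44159, -360204/44159, -224233/44159]
step 1: P' = (I − K·H)·P̄ = [289259/44159 2042331/88318 1596575/176636; 2042331/88318 22974567/176636 22505667/353272; 1596575/176636 22505667/353272 23790607/706544]
step 2: x̄ = F·x = [509687/44159, 319634/44159, 645658/44159]
step 2: P̄ = F·P·Fᵀ + Q = [32040487/176636 52298017/353272 88864787/353272; 52298017/353272 129859767/706544 160119285/706544; 88864787/353272 160119285/706544 259322303/706544]
step 2: y = z − H·x̄ = [2870926/44159]
step 2: S = H·P̄·Hᵀ + R = [4031465463/706544]
step 2: K = P̄·Hᵀ·S⁻¹ = [-708482498/4031465463; -178142141/1343821821; -330305687/1343821821]
step 2: x' = x̄ + K·y = [470678987/4031465463, -1854701428/1343821821, -1825989616/1343821821]
step 2: P' = (I − K·H)·P̄ = [20852228680/4031465463 20307077584/1343821821 6823469662/1343821821; 20307077584/1343821821 37414287652/447940607 18233213287/447940607; 6823469662/1343821821 18233213287/447940607 9991087533/447940607]

step 0: x' = [339/155, 1458/155, 283/93], P' = [1072/155 1944/155 50/31; 1944/155 6468/155 471/31; 50/31 471/31 802/93]
step 1: x' = [-61221/44159, -360204/44159, -224233/44159], P' = [289259/44159 2042331/88318 1596575/176636; 2042331/88318 22974567/176636 22505667/353272; 1596575/176636 22505667/353272 23790607/706544]
step 2: x' = [470678987/4031465463, -1854701428/1343821821, -1825989616/1343821821], P' = [20852228680/4031465463 20307077584/1343821821 6823469662/1343821821; 20307077584/1343821821 37414287652/447940607 18233213287/447940607; 6823469662/1343821821 18233213287/447940607 9991087533/447940607]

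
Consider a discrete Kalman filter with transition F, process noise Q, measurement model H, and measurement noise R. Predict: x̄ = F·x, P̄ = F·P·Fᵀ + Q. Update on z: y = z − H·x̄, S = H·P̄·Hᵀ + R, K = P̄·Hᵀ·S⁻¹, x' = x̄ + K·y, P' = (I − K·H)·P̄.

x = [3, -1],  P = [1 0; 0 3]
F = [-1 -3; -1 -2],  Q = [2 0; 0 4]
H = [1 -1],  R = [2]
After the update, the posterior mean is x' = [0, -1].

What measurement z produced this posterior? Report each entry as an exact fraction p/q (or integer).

z = [1]

x̄ = F·x = [0, -1]
P̄ = F·P·Fᵀ + Q = [30 19; 19 17]
S = H·P̄·Hᵀ + R = [11]
K = P̄·Hᵀ·S⁻¹ = [1; 2/11]
x' − x̄ = [0, 0] = K·y
y = (KᵀK)⁻¹·Kᵀ·(x' − x̄) = [0]
z = y + H·x̄ = [0] + [1] = [1]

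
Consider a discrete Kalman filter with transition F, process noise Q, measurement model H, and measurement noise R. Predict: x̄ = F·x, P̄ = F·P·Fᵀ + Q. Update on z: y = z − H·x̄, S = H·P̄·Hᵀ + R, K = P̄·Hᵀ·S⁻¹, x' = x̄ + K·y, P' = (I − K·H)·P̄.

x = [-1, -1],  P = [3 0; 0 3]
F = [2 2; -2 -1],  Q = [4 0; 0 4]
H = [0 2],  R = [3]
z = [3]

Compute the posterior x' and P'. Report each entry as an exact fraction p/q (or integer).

x̄ = F·x = [-4, 3]
P̄ = F·P·Fᵀ + Q = [28 -18; -18 19]
y = z − H·x̄ = [-3]
S = H·P̄·Hᵀ + R = [79]
K = P̄·Hᵀ·S⁻¹ = [-36/79; 38/79]
x' = x̄ + K·y = [-208/79, 123/79]
P' = (I − K·H)·P̄ = [916/79 -54/79; -54/79 57/79]

x' = [-208/79, 123/79]
P' = [916/79 -54/79; -54/79 57/79]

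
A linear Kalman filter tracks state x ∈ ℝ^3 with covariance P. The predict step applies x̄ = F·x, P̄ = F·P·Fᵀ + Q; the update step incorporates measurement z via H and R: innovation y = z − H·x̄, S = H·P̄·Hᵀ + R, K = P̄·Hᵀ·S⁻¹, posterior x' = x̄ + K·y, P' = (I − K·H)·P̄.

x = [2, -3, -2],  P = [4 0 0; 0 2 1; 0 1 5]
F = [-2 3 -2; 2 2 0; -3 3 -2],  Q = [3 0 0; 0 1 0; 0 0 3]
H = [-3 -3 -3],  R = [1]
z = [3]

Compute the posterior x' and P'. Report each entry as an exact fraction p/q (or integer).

x̄ = F·x = [-9, -2, -11]
P̄ = F·P·Fᵀ + Q = [45 -8 50; -8 25 -16; 50 -16 65]
y = z − H·x̄ = [-63]
S = H·P̄·Hᵀ + R = [1684]
K = P̄·Hᵀ·S⁻¹ = [-261/1684; -3/1684; -297/1684]
x' = x̄ + K·y = [1287/1684, -3179/1684, 187/1684]
P' = (I − K·H)·P̄ = [7659/1684 -14255/1684 6683/1684; -14255/1684 42091/1684 -27835/1684; 6683/1684 -27835/1684 21251/1684]

x' = [1287/1684, -3179/1684, 187/1684]
P' = [7659/1684 -14255/1684 6683/1684; -14255/1684 42091/1684 -27835/1684; 6683/1684 -27835/1684 21251/1684]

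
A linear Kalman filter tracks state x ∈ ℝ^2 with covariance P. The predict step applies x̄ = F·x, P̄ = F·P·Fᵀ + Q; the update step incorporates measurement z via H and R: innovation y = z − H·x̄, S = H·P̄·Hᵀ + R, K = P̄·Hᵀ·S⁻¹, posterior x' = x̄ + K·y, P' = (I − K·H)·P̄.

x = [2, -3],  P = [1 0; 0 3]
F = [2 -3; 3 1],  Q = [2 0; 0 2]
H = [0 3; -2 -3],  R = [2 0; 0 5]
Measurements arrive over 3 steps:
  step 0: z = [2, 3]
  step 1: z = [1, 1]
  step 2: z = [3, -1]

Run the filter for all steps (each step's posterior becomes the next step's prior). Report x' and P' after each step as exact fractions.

step 0: x' = [-30695/17392, 4959/8696], P' = [28869/17392 -2733/8696; -2733/8696 941/4348]
step 1: x' = [-80967846/78037163, 23183823/78037163], P' = [97574612/78037163 -16108128/78037163; -16108128/78037163 14729042/78037163]
step 2: x' = [-103556586981/134660591113, 121266728235/134660591113], P' = [166997402910/134660591113 -27708245070/134660591113; -27708245070/134660591113 25413852060/134660591113]

step 0: x̄ = F·x = [13, 3]
step 0: P̄ = F·P·Fᵀ + Q = [33 -3; -3 14]
step 0: y = z − H·x̄ = [-7, 38]
step 0: S = H·P̄·Hᵀ + R = [128 -108; -108 227]
step 0: K = P̄·Hᵀ·S⁻¹ = [-8199/17392 -2067/4348; 2823/8696 -9/2174]
step 0: x' = x̄ + K·y = [-30695/17392, 4959/8696]
step 0: P' = (I − K·H)·P̄ = [28869/17392 -2733/8696; -2733/8696 941/4348]
step 1: x̄ = F·x = [-11393/2174, -82167/17392]
step 1: P̄ = F·P·Fᵀ + Q = [15608/1087 25023/2174; 25023/2174 265573/17392]
step 1: y = z − H·x̄ = [263893/17392, -411397/17392]
step 1: S = H·P̄·Hᵀ + R = [2424941/17392 -3591261/17392; -3591261/17392 5878237/17392]
step 1: K = P̄·Hᵀ·S⁻¹ = [-24162192/78037163 -29364968/78037163; 22093563/78037163 -2394174/78037163]
step 1: x' = x̄ + K·y = [-80967846/78037163, 23183823/78037163]
step 1: P' = (I − K·H)·P̄ = [97574612/78037163 -16108128/78037163; -16108128/78037163 14729042/78037163]
step 2: x̄ = F·x = [-231487161/78037163, -219719715/78037163]
step 2: P̄ = F·P·Fᵀ + Q = [872231688/78037163 654017442/78037163; 654017442/78037163 952326108/78037163]
step 2: y = z − H·x̄ = [893270634/78037163, -1200170630/78037163]
step 2: S = H·P̄·Hᵀ + R = [8727009298/78037163 -12495039624/78037163; -12495039624/78037163 20298256843/78037163]
step 2: K = P̄·Hᵀ·S⁻¹ = [-41562367605/134660591113 -50174014122/134660591113; 38120778090/134660591113 -4165013208/134660591113]
step 2: x' = x̄ + K·y = [-103556586981/134660591113, 121266728235/134660591113]
step 2: P' = (I − K·H)·P̄ = [166997402910/134660591113 -27708245070/134660591113; -27708245070/134660591113 25413852060/134660591113]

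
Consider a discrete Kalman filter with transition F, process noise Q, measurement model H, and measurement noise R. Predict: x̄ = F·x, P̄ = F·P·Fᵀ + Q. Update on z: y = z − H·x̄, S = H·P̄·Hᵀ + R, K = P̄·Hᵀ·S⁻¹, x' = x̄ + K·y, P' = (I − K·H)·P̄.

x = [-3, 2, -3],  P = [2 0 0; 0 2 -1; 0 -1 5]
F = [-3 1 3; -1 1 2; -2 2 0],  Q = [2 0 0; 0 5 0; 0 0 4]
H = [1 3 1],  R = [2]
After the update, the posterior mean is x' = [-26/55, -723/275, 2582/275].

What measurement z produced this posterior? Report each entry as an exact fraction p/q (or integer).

x̄ = F·x = [2, -1, 10]
P̄ = F·P·Fᵀ + Q = [61 33 10; 33 25 4; 10 4 20]
S = H·P̄·Hᵀ + R = [550]
K = P̄·Hᵀ·S⁻¹ = [17/55; 56/275; 21/275]
x' − x̄ = [-136/55, -448/275, -168/275] = K·y
y = (KᵀK)⁻¹·Kᵀ·(x' − x̄) = [-8]
z = y + H·x̄ = [-8] + [9] = [1]

z = [1]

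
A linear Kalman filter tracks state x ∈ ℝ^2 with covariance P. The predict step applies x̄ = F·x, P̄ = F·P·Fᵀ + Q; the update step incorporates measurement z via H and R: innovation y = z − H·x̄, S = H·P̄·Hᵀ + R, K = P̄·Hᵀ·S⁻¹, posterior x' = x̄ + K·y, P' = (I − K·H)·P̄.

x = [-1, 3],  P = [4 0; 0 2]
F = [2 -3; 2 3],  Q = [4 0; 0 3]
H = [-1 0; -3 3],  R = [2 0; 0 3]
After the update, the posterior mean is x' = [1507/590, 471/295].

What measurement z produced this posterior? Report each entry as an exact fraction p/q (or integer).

x̄ = F·x = [-11, 7]
P̄ = F·P·Fᵀ + Q = [38 -2; -2 37]
S = H·P̄·Hᵀ + R = [40 120; 120 714]
K = P̄·Hᵀ·S⁻¹ = [-1061/1180 -1/59; -1051/1180 37/118]
x' − x̄ = [7997/590, -1594/295] = K·y
y = (KᵀK)⁻¹·Kᵀ·(x' − x̄) = [-14, -57]
z = y + H·x̄ = [-14, -57] + [11, 54] = [-3, -3]

z = [-3, -3]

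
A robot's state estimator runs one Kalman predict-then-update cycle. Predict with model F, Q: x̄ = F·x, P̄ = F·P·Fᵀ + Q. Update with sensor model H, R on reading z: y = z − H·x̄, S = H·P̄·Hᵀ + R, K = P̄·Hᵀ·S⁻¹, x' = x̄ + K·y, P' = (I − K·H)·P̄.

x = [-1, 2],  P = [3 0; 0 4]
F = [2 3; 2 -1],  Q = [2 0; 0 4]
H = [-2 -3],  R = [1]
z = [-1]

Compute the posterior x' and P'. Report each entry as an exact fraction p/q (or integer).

x' = [2024/381, -408/127]
P' = [9050/381 -2000/127; -2000/127 1340/127]

x̄ = F·x = [4, -4]
P̄ = F·P·Fᵀ + Q = [50 0; 0 20]
y = z − H·x̄ = [-5]
S = H·P̄·Hᵀ + R = [381]
K = P̄·Hᵀ·S⁻¹ = [-100/381; -20/127]
x' = x̄ + K·y = [2024/381, -408/127]
P' = (I − K·H)·P̄ = [9050/381 -2000/127; -2000/127 1340/127]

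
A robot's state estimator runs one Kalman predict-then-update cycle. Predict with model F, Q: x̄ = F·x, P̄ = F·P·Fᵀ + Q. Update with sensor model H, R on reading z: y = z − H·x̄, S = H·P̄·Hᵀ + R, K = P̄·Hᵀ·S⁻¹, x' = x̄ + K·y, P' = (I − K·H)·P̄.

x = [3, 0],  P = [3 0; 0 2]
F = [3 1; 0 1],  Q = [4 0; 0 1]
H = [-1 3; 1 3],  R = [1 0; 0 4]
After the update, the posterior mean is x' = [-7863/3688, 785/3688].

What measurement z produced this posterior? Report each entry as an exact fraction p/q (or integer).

z = [3, -2]

x̄ = F·x = [9, 0]
P̄ = F·P·Fᵀ + Q = [33 2; 2 3]
S = H·P̄·Hᵀ + R = [49 -6; -6 76]
K = P̄·Hᵀ·S⁻¹ = [-909/1844 1749/3688; 299/1844 581/3688]
x' − x̄ = [-41055/3688, 785/3688] = K·y
y = (KᵀK)⁻¹·Kᵀ·(x' − x̄) = [12, -11]
z = y + H·x̄ = [12, -11] + [-9, 9] = [3, -2]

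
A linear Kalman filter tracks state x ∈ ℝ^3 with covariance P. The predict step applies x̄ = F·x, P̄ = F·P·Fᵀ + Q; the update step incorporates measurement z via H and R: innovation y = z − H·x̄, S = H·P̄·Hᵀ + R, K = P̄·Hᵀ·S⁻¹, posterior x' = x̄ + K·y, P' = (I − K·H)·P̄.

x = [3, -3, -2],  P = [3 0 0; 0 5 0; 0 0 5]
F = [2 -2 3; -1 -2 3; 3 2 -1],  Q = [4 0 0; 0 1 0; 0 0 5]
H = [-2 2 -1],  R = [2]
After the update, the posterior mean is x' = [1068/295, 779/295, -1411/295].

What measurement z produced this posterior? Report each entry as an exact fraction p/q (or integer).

x̄ = F·x = [6, -3, 5]
P̄ = F·P·Fᵀ + Q = [81 59 -17; 59 69 -44; -17 -44 57]
S = H·P̄·Hᵀ + R = [295]
K = P̄·Hᵀ·S⁻¹ = [-27/295; 64/295; -111/295]
x' − x̄ = [-702/295, 1664/295, -2886/295] = K·y
y = (KᵀK)⁻¹·Kᵀ·(x' − x̄) = [26]
z = y + H·x̄ = [26] + [-23] = [3]

z = [3]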